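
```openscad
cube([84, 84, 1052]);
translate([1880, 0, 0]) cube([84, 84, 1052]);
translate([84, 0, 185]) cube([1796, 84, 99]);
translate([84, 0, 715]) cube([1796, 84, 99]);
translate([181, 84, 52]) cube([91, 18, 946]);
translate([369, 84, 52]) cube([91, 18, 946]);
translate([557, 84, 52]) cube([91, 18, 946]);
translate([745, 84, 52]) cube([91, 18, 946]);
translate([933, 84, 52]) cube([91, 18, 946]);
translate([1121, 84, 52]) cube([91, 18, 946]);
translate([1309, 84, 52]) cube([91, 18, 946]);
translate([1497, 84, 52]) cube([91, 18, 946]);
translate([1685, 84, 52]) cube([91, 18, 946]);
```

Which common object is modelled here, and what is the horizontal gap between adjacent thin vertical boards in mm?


A fence section. The picket gap is 97 mm.

Two posts, two rails, 9 pickets — a fence section. Span 1796 mm holds 9 pickets of 91 mm with 10 equal gaps: ⌊(1796 − 9·91) / 10⌋ = 97 mm.


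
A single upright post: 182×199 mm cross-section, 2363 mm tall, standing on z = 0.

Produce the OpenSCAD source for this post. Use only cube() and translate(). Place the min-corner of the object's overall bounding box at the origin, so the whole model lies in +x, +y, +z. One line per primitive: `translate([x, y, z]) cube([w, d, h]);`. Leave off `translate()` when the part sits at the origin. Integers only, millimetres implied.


cube([182, 199, 2363]);


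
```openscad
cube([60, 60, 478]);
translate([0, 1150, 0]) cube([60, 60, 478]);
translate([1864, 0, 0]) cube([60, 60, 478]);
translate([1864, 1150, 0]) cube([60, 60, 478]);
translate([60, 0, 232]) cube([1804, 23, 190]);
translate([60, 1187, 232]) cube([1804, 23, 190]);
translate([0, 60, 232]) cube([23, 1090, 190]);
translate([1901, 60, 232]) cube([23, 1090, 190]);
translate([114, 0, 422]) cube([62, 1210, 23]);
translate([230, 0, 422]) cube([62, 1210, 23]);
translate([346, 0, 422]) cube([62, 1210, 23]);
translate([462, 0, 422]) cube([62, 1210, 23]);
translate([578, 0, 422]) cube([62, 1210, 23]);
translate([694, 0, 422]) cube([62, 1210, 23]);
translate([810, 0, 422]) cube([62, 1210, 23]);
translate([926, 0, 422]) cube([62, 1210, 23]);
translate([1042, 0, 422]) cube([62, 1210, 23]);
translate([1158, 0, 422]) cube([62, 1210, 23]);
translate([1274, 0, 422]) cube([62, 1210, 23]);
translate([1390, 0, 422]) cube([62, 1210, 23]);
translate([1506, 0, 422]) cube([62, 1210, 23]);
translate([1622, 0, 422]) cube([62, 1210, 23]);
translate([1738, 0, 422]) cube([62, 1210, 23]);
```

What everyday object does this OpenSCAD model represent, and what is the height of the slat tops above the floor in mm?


A bed frame. The slat-top height is 445 mm.

Four posts, four rails, and a row of slats — a bed frame. Slats sit on the rails at z = 232 + 190 = 422; with slat thickness 23, the top is 445 mm.


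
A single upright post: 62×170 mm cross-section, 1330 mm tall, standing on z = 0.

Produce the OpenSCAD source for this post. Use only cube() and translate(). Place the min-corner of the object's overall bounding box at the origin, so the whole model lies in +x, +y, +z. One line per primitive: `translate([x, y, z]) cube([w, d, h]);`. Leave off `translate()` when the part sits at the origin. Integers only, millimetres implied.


cube([62, 170, 1330]);


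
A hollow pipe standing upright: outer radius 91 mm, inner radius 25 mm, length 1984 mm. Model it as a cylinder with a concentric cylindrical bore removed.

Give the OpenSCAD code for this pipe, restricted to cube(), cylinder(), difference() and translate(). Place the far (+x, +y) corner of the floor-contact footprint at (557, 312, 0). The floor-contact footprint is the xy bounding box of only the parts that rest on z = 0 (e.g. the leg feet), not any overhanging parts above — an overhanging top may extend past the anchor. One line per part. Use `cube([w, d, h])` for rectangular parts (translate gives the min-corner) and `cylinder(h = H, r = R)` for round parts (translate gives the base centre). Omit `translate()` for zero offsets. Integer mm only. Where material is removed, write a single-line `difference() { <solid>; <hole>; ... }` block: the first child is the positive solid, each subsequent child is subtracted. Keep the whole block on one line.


difference() { translate([466, 221, 0]) cylinder(h = 1984, r = 91); translate([466, 221, 0]) cylinder(h = 1984, r = 25); }


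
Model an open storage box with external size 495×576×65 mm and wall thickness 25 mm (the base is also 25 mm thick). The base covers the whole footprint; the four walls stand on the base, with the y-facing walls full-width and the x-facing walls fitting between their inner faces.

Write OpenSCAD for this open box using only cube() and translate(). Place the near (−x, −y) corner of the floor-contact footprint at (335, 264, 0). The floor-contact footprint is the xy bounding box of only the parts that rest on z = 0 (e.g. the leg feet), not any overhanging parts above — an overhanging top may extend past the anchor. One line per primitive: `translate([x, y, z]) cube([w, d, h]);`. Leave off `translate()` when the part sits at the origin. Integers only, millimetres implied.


translate([335, 264, 0]) cube([495, 576, 25]);
translate([335, 264, 25]) cube([495, 25, 40]);
translate([335, 815, 25]) cube([495, 25, 40]);
translate([335, 289, 25]) cube([25, 526, 40]);
translate([805, 289, 25]) cube([25, 526, 40]);


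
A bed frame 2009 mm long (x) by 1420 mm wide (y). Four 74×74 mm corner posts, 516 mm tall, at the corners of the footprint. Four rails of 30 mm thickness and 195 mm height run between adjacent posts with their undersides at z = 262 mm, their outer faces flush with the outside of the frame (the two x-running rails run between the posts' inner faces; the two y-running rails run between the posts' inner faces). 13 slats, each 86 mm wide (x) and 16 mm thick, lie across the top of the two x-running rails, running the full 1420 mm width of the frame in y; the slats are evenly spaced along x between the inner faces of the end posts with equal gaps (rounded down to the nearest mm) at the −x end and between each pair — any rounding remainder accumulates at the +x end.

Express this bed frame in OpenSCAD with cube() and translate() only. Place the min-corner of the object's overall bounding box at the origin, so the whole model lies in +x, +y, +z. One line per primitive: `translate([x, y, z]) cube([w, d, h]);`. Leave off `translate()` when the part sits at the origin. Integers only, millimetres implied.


cube([74, 74, 516]);
translate([0, 1346, 0]) cube([74, 74, 516]);
translate([1935, 0, 0]) cube([74, 74, 516]);
translate([1935, 1346, 0]) cube([74, 74, 516]);
translate([74, 0, 262]) cube([1861, 30, 195]);
translate([74, 1390, 262]) cube([1861, 30, 195]);
translate([0, 74, 262]) cube([30, 1272, 195]);
translate([1979, 74, 262]) cube([30, 1272, 195]);
translate([127, 0, 457]) cube([86, 1420, 16]);
translate([266, 0, 457]) cube([86, 1420, 16]);
translate([405, 0, 457]) cube([86, 1420, 16]);
translate([544, 0, 457]) cube([86, 1420, 16]);
translate([683, 0, 457]) cube([86, 1420, 16]);
translate([822, 0, 457]) cube([86, 1420, 16]);
translate([961, 0, 457]) cube([86, 1420, 16]);
translate([1100, 0, 457]) cube([86, 1420, 16]);
translate([1239, 0, 457]) cube([86, 1420, 16]);
translate([1378, 0, 457]) cube([86, 1420, 16]);
translate([1517, 0, 457]) cube([86, 1420, 16]);
translate([1656, 0, 457]) cube([86, 1420, 16]);
translate([1795, 0, 457]) cube([86, 1420, 16]);


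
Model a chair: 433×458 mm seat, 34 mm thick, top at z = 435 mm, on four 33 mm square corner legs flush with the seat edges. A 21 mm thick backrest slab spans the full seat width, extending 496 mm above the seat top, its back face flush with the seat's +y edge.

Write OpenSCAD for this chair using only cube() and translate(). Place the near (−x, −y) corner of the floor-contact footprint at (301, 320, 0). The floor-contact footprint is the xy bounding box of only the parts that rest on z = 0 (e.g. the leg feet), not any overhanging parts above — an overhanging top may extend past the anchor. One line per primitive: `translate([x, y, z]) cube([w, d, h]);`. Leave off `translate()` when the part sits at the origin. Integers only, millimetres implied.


// leg_h = 435 - 34 = 401
translate([301, 320, 401]) cube([433, 458, 34]);
translate([301, 320, 0]) cube([33, 33, 401]);
translate([701, 320, 0]) cube([33, 33, 401]);
translate([301, 745, 0]) cube([33, 33, 401]);
translate([701, 745, 0]) cube([33, 33, 401]);
translate([301, 757, 435]) cube([433, 21, 496]);


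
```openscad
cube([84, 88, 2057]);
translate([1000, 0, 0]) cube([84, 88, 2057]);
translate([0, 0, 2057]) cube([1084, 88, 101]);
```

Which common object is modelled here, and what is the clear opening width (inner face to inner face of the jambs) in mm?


A door frame. The clear opening width is 916 mm.

Two 2057 mm tall posts with a header on top — a door frame. The left jamb is 84 mm wide at x = 0; the right jamb starts at x = 1000. The clear opening is 1000 − 84 = 916 mm.


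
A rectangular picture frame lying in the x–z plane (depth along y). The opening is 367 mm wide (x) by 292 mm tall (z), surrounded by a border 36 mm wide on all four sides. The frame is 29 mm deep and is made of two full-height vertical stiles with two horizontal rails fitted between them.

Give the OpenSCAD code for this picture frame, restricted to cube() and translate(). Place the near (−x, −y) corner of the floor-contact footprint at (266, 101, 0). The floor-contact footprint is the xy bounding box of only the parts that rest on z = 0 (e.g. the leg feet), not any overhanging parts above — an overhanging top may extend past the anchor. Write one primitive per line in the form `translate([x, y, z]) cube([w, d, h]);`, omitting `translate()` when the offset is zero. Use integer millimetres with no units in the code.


translate([266, 101, 0]) cube([36, 29, 364]);
translate([669, 101, 0]) cube([36, 29, 364]);
translate([302, 101, 0]) cube([367, 29, 36]);
translate([302, 101, 328]) cube([367, 29, 36]);


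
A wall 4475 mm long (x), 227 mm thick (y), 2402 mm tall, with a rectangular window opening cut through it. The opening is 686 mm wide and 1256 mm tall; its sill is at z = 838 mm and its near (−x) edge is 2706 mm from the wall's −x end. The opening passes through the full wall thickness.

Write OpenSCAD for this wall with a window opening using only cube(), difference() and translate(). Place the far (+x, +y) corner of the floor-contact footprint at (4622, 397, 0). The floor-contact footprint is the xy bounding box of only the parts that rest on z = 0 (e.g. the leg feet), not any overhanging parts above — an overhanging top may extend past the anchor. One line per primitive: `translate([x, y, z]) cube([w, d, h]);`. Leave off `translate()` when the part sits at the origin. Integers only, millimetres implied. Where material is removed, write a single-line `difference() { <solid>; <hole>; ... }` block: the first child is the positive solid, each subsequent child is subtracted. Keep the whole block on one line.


difference() { translate([147, 170, 0]) cube([4475, 227, 2402]); translate([2853, 170, 838]) cube([686, 227, 1256]); }


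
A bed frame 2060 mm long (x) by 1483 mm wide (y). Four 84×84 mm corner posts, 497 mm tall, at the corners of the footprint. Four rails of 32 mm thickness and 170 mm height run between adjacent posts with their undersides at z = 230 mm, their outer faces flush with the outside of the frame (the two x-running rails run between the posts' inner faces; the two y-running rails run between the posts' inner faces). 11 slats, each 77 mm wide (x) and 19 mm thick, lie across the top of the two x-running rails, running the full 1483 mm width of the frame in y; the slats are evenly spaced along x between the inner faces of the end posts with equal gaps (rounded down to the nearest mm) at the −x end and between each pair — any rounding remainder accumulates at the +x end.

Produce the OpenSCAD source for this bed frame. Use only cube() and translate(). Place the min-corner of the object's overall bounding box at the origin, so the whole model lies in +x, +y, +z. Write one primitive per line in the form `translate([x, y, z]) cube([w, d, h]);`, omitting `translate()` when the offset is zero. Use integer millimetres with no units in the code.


cube([84, 84, 497]);
translate([0, 1399, 0]) cube([84, 84, 497]);
translate([1976, 0, 0]) cube([84, 84, 497]);
translate([1976, 1399, 0]) cube([84, 84, 497]);
translate([84, 0, 230]) cube([1892, 32, 170]);
translate([84, 1451, 230]) cube([1892, 32, 170]);
translate([0, 84, 230]) cube([32, 1315, 170]);
translate([2028, 84, 230]) cube([32, 1315, 170]);
translate([171, 0, 400]) cube([77, 1483, 19]);
translate([335, 0, 400]) cube([77, 1483, 19]);
translate([499, 0, 400]) cube([77, 1483, 19]);
translate([663, 0, 400]) cube([77, 1483, 19]);
translate([827, 0, 400]) cube([77, 1483, 19]);
translate([991, 0, 400]) cube([77, 1483, 19]);
translate([1155, 0, 400]) cube([77, 1483, 19]);
translate([1319, 0, 400]) cube([77, 1483, 19]);
translate([1483, 0, 400]) cube([77, 1483, 19]);
translate([1647, 0, 400]) cube([77, 1483, 19]);
translate([1811, 0, 400]) cube([77, 1483, 19]);


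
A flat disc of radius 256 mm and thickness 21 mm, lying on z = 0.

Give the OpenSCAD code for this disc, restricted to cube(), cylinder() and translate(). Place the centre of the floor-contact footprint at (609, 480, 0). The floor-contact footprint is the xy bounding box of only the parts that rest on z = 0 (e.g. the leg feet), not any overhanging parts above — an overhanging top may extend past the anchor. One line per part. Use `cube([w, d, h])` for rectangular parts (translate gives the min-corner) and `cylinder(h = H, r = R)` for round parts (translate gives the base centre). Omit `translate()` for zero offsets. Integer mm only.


translate([609, 480, 0]) cylinder(h = 21, r = 256);


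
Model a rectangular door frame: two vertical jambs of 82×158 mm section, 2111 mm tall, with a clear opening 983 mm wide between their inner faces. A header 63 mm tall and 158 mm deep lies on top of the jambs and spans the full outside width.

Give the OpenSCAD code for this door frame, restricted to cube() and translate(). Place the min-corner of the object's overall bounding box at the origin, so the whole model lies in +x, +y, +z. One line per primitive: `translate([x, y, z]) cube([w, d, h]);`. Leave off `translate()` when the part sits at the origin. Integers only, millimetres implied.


cube([82, 158, 2111]);
translate([1065, 0, 0]) cube([82, 158, 2111]);
translate([0, 0, 2111]) cube([1147, 158, 63]);


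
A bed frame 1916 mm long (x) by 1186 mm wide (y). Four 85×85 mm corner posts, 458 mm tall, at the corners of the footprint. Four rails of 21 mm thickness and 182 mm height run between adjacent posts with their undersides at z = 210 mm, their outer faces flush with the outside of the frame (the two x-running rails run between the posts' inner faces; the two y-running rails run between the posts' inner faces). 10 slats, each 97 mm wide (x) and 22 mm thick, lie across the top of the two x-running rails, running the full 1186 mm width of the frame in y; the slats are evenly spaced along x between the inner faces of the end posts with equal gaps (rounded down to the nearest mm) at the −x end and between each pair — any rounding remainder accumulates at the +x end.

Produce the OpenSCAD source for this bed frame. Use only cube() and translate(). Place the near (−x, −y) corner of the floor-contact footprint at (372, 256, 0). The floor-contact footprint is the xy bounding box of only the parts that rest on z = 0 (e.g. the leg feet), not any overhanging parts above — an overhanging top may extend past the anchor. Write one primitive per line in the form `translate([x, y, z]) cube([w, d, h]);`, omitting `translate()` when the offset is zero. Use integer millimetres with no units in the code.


translate([372, 256, 0]) cube([85, 85, 458]);
translate([372, 1357, 0]) cube([85, 85, 458]);
translate([2203, 256, 0]) cube([85, 85, 458]);
translate([2203, 1357, 0]) cube([85, 85, 458]);
translate([457, 256, 210]) cube([1746, 21, 182]);
translate([457, 1421, 210]) cube([1746, 21, 182]);
translate([372, 341, 210]) cube([21, 1016, 182]);
translate([2267, 341, 210]) cube([21, 1016, 182]);
translate([527, 256, 392]) cube([97, 1186, 22]);
translate([694, 256, 392]) cube([97, 1186, 22]);
translate([861, 256, 392]) cube([97, 1186, 22]);
translate([1028, 256, 392]) cube([97, 1186, 22]);
translate([1195, 256, 392]) cube([97, 1186, 22]);
translate([1362, 256, 392]) cube([97, 1186, 22]);
translate([1529, 256, 392]) cube([97, 1186, 22]);
translate([1696, 256, 392]) cube([97, 1186, 22]);
translate([1863, 256, 392]) cube([97, 1186, 22]);
translate([2030, 256, 392]) cube([97, 1186, 22]);


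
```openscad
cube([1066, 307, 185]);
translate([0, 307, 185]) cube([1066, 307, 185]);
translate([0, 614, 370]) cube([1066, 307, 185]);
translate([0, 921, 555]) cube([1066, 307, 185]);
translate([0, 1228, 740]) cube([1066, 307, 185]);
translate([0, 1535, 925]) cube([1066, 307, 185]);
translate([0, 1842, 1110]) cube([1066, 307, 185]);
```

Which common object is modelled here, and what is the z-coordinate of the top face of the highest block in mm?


A staircase. The total rise is 1295 mm.

7 identical blocks, each offset up and back from the previous — a staircase. Each step is 185 mm tall and there are 7 of them, so the total rise is 7 × 185 = 1295 mm.


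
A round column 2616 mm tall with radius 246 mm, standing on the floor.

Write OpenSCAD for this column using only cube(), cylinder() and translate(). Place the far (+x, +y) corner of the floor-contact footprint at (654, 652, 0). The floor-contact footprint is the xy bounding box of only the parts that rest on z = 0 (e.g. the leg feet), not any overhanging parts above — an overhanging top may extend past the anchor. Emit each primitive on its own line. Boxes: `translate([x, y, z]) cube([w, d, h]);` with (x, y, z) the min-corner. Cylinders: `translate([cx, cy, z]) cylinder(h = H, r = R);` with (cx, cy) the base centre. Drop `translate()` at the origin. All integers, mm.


translate([408, 406, 0]) cylinder(h = 2616, r = 246);


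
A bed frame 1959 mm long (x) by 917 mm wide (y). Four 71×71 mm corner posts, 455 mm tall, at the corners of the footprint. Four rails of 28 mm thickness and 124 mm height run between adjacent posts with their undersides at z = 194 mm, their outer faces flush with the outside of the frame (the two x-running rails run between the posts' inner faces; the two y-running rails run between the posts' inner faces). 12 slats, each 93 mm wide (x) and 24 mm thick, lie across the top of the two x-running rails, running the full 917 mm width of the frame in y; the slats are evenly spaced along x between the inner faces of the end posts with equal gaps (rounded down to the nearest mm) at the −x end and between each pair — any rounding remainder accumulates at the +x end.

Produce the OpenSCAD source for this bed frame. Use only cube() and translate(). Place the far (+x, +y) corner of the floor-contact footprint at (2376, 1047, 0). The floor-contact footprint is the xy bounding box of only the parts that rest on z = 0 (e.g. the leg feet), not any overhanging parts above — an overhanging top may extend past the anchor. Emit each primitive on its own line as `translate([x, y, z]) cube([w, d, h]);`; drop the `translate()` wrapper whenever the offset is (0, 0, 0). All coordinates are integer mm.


translate([417, 130, 0]) cube([71, 71, 455]);
translate([417, 976, 0]) cube([71, 71, 455]);
translate([2305, 130, 0]) cube([71, 71, 455]);
translate([2305, 976, 0]) cube([71, 71, 455]);
translate([488, 130, 194]) cube([1817, 28, 124]);
translate([488, 1019, 194]) cube([1817, 28, 124]);
translate([417, 201, 194]) cube([28, 775, 124]);
translate([2348, 201, 194]) cube([28, 775, 124]);
translate([541, 130, 318]) cube([93, 917, 24]);
translate([687, 130, 318]) cube([93, 917, 24]);
translate([833, 130, 318]) cube([93, 917, 24]);
translate([979, 130, 318]) cube([93, 917, 24]);
translate([1125, 130, 318]) cube([93, 917, 24]);
translate([1271, 130, 318]) cube([93, 917, 24]);
translate([1417, 130, 318]) cube([93, 917, 24]);
translate([1563, 130, 318]) cube([93, 917, 24]);
translate([1709, 130, 318]) cube([93, 917, 24]);
translate([1855, 130, 318]) cube([93, 917, 24]);
translate([2001, 130, 318]) cube([93, 917, 24]);
translate([2147, 130, 318]) cube([93, 917, 24]);


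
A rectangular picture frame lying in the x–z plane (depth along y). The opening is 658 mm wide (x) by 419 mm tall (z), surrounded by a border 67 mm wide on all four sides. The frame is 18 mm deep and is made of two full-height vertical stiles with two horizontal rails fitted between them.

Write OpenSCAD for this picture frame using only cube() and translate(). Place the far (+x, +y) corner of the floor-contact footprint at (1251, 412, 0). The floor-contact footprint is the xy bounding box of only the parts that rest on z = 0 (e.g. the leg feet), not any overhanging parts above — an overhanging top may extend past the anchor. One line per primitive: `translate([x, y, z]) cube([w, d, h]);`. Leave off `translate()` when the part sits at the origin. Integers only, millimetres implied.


translate([459, 394, 0]) cube([67, 18, 553]);
translate([1184, 394, 0]) cube([67, 18, 553]);
translate([526, 394, 0]) cube([658, 18, 67]);
translate([526, 394, 486]) cube([658, 18, 67]);


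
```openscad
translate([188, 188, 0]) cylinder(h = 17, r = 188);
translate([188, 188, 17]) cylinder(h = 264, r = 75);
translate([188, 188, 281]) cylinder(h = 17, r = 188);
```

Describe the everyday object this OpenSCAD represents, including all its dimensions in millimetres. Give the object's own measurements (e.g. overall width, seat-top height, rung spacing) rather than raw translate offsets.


A spool: two coaxial disc flanges of radius 188 mm and thickness 17 mm, joined by a core cylinder of radius 75 mm and height 264 mm. The lower flange rests on z = 0 and the three cylinders share a vertical axis.


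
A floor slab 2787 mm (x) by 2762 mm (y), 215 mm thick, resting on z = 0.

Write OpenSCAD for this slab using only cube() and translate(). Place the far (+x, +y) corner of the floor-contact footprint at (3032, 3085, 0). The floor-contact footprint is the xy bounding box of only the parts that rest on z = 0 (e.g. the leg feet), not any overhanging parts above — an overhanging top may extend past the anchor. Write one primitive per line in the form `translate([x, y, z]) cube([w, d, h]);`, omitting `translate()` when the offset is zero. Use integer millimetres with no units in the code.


translate([245, 323, 0]) cube([2787, 2762, 215]);


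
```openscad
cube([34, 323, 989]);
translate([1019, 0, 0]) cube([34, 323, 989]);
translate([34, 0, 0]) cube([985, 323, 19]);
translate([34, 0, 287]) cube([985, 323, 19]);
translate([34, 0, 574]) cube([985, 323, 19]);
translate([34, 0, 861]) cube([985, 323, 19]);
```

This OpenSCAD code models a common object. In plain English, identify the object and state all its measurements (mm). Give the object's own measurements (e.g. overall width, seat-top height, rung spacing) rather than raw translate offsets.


An open bookshelf. Two side panels, each 34 mm thick, 323 mm deep and 989 mm tall, stand 1053 mm apart (outside-to-outside). Between them sit 4 shelves, each 19 mm thick and 323 mm deep, spanning the full gap between the sides. The bottom shelf rests on the floor (its underside at z = 0) and the clear gap between one shelf's top and the next shelf's underside is 268 mm.


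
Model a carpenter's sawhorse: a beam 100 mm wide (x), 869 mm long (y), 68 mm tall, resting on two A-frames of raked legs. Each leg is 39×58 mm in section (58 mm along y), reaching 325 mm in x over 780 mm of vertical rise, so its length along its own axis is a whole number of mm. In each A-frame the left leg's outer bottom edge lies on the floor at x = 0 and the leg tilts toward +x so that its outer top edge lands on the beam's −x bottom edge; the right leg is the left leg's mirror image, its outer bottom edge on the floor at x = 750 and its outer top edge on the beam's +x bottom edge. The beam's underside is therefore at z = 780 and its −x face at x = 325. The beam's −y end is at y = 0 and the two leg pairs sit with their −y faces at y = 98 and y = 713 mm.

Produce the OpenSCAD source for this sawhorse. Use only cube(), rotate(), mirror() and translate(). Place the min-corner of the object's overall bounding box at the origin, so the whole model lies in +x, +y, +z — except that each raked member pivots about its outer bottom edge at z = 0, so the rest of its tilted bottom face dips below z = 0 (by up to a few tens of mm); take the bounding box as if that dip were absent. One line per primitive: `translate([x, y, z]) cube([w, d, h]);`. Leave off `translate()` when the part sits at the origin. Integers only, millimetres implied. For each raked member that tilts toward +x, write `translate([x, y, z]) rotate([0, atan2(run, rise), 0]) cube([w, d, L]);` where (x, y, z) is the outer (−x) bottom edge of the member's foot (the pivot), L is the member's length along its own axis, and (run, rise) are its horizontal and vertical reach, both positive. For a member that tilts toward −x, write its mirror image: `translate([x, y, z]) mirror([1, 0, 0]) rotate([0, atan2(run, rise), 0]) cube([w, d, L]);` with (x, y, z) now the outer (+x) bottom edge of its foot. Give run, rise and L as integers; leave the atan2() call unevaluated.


translate([325, 0, 780]) cube([100, 869, 68]);
translate([0, 98, 0]) rotate([0, atan2(325, 780), 0]) cube([39, 58, 845]);
translate([750, 98, 0]) mirror([1, 0, 0]) rotate([0, atan2(325, 780), 0]) cube([39, 58, 845]);
translate([0, 713, 0]) rotate([0, atan2(325, 780), 0]) cube([39, 58, 845]);
translate([750, 713, 0]) mirror([1, 0, 0]) rotate([0, atan2(325, 780), 0]) cube([39, 58, 845]);


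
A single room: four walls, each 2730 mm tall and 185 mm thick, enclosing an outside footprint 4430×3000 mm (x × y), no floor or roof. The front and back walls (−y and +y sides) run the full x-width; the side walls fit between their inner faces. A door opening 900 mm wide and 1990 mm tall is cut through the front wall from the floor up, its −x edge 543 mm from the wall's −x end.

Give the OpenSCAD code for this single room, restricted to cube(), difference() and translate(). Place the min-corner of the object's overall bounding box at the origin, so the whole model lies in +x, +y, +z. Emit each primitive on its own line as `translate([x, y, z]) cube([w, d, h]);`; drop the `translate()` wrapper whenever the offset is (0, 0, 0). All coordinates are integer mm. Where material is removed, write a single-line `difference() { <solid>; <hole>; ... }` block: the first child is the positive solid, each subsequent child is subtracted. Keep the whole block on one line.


difference() { cube([4430, 185, 2730]); translate([543, 0, 0]) cube([900, 185, 1990]); }
translate([0, 2815, 0]) cube([4430, 185, 2730]);
translate([0, 185, 0]) cube([185, 2630, 2730]);
translate([4245, 185, 0]) cube([185, 2630, 2730]);


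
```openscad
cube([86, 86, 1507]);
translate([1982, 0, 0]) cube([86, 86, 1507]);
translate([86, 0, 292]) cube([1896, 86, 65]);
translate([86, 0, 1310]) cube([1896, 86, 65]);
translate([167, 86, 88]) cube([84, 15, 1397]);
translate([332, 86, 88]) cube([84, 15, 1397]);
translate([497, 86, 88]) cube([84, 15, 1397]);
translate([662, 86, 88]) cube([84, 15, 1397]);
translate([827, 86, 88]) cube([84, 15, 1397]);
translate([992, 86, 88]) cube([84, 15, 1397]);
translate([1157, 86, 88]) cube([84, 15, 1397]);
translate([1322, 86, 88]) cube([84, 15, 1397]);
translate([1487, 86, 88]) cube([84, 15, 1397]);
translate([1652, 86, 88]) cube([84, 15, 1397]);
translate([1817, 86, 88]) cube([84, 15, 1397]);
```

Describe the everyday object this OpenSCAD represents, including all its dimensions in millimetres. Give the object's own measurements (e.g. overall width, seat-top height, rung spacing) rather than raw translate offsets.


A fence section. Two 86×86 mm posts, 1507 mm tall, stand on the floor with a clear span of 1896 mm between their inner faces. Two horizontal rails of 86×65 mm section span the gap between the posts with their undersides at z = 292 mm and z = 1310 mm, flush with the posts' −y face. 11 pickets, each 84 mm wide, 15 mm thick and 1397 mm tall, are fixed to the +y face of the rails with their bottoms at z = 88 mm, spaced across the span with a 81 mm gap after the −x post and between neighbouring pickets and before the +x post.


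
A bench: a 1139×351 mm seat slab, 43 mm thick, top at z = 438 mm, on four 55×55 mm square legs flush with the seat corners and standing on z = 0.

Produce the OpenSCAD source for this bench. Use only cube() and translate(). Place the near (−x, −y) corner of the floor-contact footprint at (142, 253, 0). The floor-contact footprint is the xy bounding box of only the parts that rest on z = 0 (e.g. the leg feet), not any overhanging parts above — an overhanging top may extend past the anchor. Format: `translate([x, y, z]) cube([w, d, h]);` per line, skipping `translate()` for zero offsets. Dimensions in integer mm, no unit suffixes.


translate([142, 253, 395]) cube([1139, 351, 43]);
translate([142, 253, 0]) cube([55, 55, 395]);
translate([142, 549, 0]) cube([55, 55, 395]);
translate([1226, 253, 0]) cube([55, 55, 395]);
translate([1226, 549, 0]) cube([55, 55, 395]);


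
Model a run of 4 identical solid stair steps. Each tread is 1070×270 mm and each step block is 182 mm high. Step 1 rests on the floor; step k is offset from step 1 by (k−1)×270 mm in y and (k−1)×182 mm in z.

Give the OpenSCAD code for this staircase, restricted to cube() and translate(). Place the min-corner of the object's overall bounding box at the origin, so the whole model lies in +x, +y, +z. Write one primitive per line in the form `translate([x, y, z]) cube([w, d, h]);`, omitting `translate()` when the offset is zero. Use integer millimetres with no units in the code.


cube([1070, 270, 182]);
translate([0, 270, 182]) cube([1070, 270, 182]);
translate([0, 540, 364]) cube([1070, 270, 182]);
translate([0, 810, 546]) cube([1070, 270, 182]);


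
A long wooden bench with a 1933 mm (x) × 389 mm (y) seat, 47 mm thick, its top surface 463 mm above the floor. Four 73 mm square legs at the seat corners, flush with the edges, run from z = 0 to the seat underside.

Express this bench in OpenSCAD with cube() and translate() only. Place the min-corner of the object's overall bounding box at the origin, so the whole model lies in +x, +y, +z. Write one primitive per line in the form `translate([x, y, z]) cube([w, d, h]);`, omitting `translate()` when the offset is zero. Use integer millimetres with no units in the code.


translate([0, 0, 416]) cube([1933, 389, 47]);
cube([73, 73, 416]);
translate([0, 316, 0]) cube([73, 73, 416]);
translate([1860, 0, 0]) cube([73, 73, 416]);
translate([1860, 316, 0]) cube([73, 73, 416]);


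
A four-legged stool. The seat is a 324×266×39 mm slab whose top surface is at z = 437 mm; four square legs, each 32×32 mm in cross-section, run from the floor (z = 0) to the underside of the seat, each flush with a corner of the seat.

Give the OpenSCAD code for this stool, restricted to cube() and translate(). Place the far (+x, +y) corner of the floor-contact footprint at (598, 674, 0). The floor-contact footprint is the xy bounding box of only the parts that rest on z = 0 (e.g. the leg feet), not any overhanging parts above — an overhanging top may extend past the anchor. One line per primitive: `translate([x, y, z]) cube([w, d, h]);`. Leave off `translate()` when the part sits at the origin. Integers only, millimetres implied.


translate([274, 408, 398]) cube([324, 266, 39]);
translate([274, 408, 0]) cube([32, 32, 398]);
translate([566, 408, 0]) cube([32, 32, 398]);
translate([274, 642, 0]) cube([32, 32, 398]);
translate([566, 642, 0]) cube([32, 32, 398]);


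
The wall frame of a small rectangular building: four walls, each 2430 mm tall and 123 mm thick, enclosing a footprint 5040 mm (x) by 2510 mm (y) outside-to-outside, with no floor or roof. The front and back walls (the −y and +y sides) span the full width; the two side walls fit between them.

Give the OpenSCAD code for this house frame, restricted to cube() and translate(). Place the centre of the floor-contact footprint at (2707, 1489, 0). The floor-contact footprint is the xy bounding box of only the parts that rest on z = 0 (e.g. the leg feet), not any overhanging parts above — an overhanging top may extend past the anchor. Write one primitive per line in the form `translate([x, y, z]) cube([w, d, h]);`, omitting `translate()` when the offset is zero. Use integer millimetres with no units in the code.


translate([187, 234, 0]) cube([5040, 123, 2430]);
translate([187, 2621, 0]) cube([5040, 123, 2430]);
translate([187, 357, 0]) cube([123, 2264, 2430]);
translate([5104, 357, 0]) cube([123, 2264, 2430]);


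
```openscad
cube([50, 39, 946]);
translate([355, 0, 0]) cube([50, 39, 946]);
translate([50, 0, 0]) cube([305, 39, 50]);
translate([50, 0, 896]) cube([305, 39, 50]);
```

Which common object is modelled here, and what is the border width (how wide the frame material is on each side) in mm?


A picture frame. The border width is 50 mm.

Four thin pieces enclosing a rectangular opening — a picture frame. The two full-height stiles are 946 mm tall; the top rail sits at z = 896 and is 50 mm tall, so the border above the opening is 946 − 896 = 50 mm, matching the stile x-width.


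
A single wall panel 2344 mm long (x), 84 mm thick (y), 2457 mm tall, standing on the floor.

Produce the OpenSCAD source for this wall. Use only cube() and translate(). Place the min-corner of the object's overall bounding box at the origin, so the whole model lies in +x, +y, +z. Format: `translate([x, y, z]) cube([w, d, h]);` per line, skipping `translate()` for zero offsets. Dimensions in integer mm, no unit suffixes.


cube([2344, 84, 2457]);


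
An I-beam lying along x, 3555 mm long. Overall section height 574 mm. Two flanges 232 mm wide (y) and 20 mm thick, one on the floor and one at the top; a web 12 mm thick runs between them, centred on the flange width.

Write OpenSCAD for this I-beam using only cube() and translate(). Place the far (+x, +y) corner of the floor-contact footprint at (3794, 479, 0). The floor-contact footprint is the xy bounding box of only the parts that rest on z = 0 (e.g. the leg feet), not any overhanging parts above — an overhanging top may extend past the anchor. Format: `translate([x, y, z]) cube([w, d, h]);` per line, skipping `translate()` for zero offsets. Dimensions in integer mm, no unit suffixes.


translate([239, 247, 0]) cube([3555, 232, 20]);
translate([239, 357, 20]) cube([3555, 12, 534]);
translate([239, 247, 554]) cube([3555, 232, 20]);


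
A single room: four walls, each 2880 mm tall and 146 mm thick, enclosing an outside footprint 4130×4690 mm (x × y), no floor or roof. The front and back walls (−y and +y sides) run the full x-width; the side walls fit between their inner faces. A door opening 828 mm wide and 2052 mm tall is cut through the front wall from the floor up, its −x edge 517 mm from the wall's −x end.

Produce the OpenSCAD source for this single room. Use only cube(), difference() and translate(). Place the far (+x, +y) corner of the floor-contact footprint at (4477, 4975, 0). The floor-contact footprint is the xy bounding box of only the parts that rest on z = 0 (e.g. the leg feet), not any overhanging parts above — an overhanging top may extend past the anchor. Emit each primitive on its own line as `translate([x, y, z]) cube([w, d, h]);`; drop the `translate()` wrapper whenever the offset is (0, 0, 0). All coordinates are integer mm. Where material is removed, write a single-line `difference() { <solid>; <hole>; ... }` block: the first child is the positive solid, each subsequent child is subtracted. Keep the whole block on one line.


difference() { translate([347, 285, 0]) cube([4130, 146, 2880]); translate([864, 285, 0]) cube([828, 146, 2052]); }
translate([347, 4829, 0]) cube([4130, 146, 2880]);
translate([347, 431, 0]) cube([146, 4398, 2880]);
translate([4331, 431, 0]) cube([146, 4398, 2880]);


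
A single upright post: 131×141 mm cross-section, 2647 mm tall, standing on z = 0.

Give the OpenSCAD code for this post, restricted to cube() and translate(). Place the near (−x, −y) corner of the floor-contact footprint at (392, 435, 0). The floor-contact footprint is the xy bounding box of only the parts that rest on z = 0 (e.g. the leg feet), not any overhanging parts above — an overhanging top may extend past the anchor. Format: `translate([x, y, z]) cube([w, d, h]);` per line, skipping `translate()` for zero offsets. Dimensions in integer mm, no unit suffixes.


translate([392, 435, 0]) cube([131, 141, 2647]);


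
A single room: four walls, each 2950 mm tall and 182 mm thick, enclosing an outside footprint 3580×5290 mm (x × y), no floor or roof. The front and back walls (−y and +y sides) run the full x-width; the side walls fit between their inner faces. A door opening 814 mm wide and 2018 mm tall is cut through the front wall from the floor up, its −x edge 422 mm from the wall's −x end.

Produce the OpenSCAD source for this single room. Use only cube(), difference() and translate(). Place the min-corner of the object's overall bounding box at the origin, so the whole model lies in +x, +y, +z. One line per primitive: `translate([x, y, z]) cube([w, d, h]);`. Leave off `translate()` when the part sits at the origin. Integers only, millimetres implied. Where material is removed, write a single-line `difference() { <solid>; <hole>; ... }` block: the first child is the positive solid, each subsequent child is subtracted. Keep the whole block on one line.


difference() { cube([3580, 182, 2950]); translate([422, 0, 0]) cube([814, 182, 2018]); }
translate([0, 5108, 0]) cube([3580, 182, 2950]);
translate([0, 182, 0]) cube([182, 4926, 2950]);
translate([3398, 182, 0]) cube([182, 4926, 2950]);


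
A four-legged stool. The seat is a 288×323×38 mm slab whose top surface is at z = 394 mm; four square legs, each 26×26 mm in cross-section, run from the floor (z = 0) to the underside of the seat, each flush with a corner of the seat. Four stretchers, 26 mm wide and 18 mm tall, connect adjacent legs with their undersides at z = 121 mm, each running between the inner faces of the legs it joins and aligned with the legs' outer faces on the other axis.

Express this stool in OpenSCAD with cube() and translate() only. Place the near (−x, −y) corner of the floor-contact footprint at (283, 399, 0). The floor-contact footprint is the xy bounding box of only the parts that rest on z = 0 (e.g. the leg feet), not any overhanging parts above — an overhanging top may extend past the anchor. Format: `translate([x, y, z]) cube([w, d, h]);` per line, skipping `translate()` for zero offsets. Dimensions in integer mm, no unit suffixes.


translate([283, 399, 356]) cube([288, 323, 38]);
translate([283, 399, 0]) cube([26, 26, 356]);
translate([545, 399, 0]) cube([26, 26, 356]);
translate([283, 696, 0]) cube([26, 26, 356]);
translate([545, 696, 0]) cube([26, 26, 356]);
translate([309, 399, 121]) cube([236, 26, 18]);
translate([309, 696, 121]) cube([236, 26, 18]);
translate([283, 425, 121]) cube([26, 271, 18]);
translate([545, 425, 121]) cube([26, 271, 18]);


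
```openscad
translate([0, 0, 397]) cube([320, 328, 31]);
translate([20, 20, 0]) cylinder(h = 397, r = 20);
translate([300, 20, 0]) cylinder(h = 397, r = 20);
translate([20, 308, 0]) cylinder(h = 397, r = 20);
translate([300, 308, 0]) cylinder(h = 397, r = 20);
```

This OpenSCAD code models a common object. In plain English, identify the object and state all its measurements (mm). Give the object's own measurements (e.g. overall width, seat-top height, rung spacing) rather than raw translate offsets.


A four-legged stool. The seat is a 320×328×31 mm slab whose top surface is at z = 428 mm; four round legs, each 40 mm in diameter, run from the floor (z = 0) to the underside of the seat, each leg's axis is inset half a diameter from the nearest pair of seat edges (so the leg's bounding box is flush with the corner).
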